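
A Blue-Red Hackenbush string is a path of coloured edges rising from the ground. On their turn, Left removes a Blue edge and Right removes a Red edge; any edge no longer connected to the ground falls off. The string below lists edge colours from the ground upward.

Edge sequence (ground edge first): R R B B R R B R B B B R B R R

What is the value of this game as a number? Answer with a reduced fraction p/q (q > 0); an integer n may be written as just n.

value(R) = { none | 0 } — -1
value(RR) = { none | -1,0 } — -2
value(RRB) = { -2 | -1,0 } — -3/2
value(RRBB) = { -2,-3/2 | -1,0 } — -5/4
value(RRBBR) = { -2,-3/2 | -5/4,-1,0 } — -11/8
value(RRBBRR) = { -2,-3/2 | -11/8,-5/4,-1,0 } — -23/16
value(RRBBRRB) = { -2,-3/2,-23/16 | -11/8,-5/4,-1,0 } — -45/32
value(RRBBRRBR) = { -2,-3/2,-23/16 | -45/32,-11/8,-5/4,-1,0 } — -91/64
value(RRBBRRBRB) = { -2,-3/2,-23/16,-91/64 | -45/32,-11/8,-5/4,-1,0 } — -181/128
value(RRBBRRBRBB) = { -2,-3/2,-23/16,-91/64,-181/128 | -45/32,-11/8,-5/4,-1,0 } — -361/256
value(RRBBRRBRBBB) = { -2,-3/2,-23/16,-91/64,-181/128,-361/256 | -45/32,-11/8,-5/4,-1,0 } — -721/512
value(RRBBRRBRBBBR) = { -2,-3/2,-23/16,-91/64,-181/128,-361/256 | -721/512,-45/32,-11/8,-5/4,-1,0 } — -1443/1024
value(RRBBRRBRBBBRB) = { -2,-3/2,-23/16,-91/64,-181/128,-361/256,-1443/1024 | -721/512,-45/32,-11/8,-5/4,-1,0 } — -2885/2048
value(RRBBRRBRBBBRBR) = { -2,-3/2,-23/16,-91/64,-181/128,-361/256,-1443/1024 | -2885/2048,-721/512,-45/32,-11/8,-5/4,-1,0 } — -5771/4096
value(RRBBRRBRBBBRBRR) = { -2,-3/2,-23/16,-91/64,-181/128,-361/256,-1443/1024 | -5771/4096,-2885/2048,-721/512,-45/32,-11/8,-5/4,-1,0 } — -11543/8192

-11543/8192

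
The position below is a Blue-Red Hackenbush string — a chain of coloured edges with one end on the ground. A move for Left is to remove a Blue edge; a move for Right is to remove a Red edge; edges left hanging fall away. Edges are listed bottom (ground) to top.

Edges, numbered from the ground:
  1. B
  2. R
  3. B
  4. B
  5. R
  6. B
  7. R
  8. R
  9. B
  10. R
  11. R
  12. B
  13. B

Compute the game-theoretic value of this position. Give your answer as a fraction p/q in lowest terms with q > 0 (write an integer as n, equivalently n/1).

3367/4096

edge 1 of 13 (B): { 0 | none } ⇒ 1
edge 2 of 13 (R): { 0 | 1 } ⇒ 1/2
edge 3 of 13 (B): { 0; 1/2 | 1 } ⇒ 3/4
edge 4 of 13 (B): { 0; 1/2; 3/4 | 1 } ⇒ 7/8
edge 5 of 13 (R): { 0; 1/2; 3/4 | 7/8; 1 } ⇒ 13/16
edge 6 of 13 (B): { 0; 1/2; 3/4; 13/16 | 7/8; 1 } ⇒ 27/32
edge 7 of 13 (R): { 0; 1/2; 3/4; 13/16 | 27/32; 7/8; 1 } ⇒ 53/64
edge 8 of 13 (R): { 0; 1/2; 3/4; 13/16 | 53/64; 27/32; 7/8; 1 } ⇒ 105/128
edge 9 of 13 (B): { 0; 1/2; 3/4; 13/16; 105/128 | 53/64; 27/32; 7/8; 1 } ⇒ 211/256
edge 10 of 13 (R): { 0; 1/2; 3/4; 13/16; 105/128 | 211/256; 53/64; 27/32; 7/8; 1 } ⇒ 421/512
edge 11 of 13 (R): { 0; 1/2; 3/4; 13/16; 105/128 | 421/512; 211/256; 53/64; 27/32; 7/8; 1 } ⇒ 841/1024
edge 12 of 13 (B): { 0; 1/2; 3/4; 13/16; 105/128; 841/1024 | 421/512; 211/256; 53/64; 27/32; 7/8; 1 } ⇒ 1683/2048
edge 13 of 13 (B): { 0; 1/2; 3/4; 13/16; 105/128; 841/1024; 1683/2048 | 421/512; 211/256; 53/64; 27/32; 7/8; 1 } ⇒ 3367/4096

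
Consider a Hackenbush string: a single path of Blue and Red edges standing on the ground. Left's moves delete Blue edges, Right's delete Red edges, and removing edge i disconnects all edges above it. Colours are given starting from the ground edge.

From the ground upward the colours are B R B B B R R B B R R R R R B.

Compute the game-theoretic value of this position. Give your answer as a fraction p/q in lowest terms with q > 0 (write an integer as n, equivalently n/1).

Prefix values for B R B B B R R B B R R R R R B via {L|R} + simplicity:
1 of 15 · B · max L 0 · min R +∞ gives 1
2 of 15 · BR · max L 0 · min R 1 gives 1/2
3 of 15 · BRB · max L 1/2 · min R 1 gives 3/4
4 of 15 · BRBB · max L 3/4 · min R 1 gives 7/8
5 of 15 · BRBBB · max L 7/8 · min R 1 gives 15/16
6 of 15 · BRBBBR · max L 7/8 · min R 15/16 gives 29/32
7 of 15 · BRBBBRR · max L 7/8 · min R 29/32 gives 57/64
8 of 15 · BRBBBRRB · max L 57/64 · min R 29/32 gives 115/128
9 of 15 · BRBBBRRBB · max L 115/128 · min R 29/32 gives 231/256
10 of 15 · BRBBBRRBBR · max L 115/128 · min R 231/256 gives 461/512
11 of 15 · BRBBBRRBBRR · max L 115/128 · min R 461/512 gives 921/1024
12 of 15 · BRBBBRRBBRRR · max L 115/128 · min R 921/1024 gives 1841/2048
13 of 15 · BRBBBRRBBRRRR · max L 115/128 · min R 1841/2048 gives 3681/4096
14 of 15 · BRBBBRRBBRRRRR · max L 115/128 · min R 3681/4096 gives 7361/8192
15 of 15 · BRBBBRRBBRRRRRB · max L 7361/8192 · min R 3681/4096 gives 14723/16384

14723/16384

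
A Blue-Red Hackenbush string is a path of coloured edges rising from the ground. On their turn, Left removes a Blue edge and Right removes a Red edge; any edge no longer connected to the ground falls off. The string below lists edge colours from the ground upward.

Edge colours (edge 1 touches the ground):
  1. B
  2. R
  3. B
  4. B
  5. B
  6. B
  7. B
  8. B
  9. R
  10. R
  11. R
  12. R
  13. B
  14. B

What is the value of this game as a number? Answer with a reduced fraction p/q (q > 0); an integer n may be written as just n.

8071/8192

Prefix values for B R B B B B B B R R R R B B via {L|R} + simplicity:
g(B) = { 0 | none } so 1
g(BR) = { 0 | 1 } so 1/2
g(BRB) = { 0; 1/2 | 1 } so 3/4
g(BRBB) = { 0; 1/2; 3/4 | 1 } so 7/8
g(BRBBB) = { 0; 1/2; 3/4; 7/8 | 1 } so 15/16
g(BRBBBB) = { 0; 1/2; 3/4; 7/8; 15/16 | 1 } so 31/32
g(BRBBBBB) = { 0; 1/2; 3/4; 7/8; 15/16; 31/32 | 1 } so 63/64
g(BRBBBBBB) = { 0; 1/2; 3/4; 7/8; 15/16; 31/32; 63/64 | 1 } so 127/128
g(BRBBBBBBR) = { 0; 1/2; 3/4; 7/8; 15/16; 31/32; 63/64 | 127/128; 1 } so 253/256
g(BRBBBBBBRR) = { 0; 1/2; 3/4; 7/8; 15/16; 31/32; 63/64 | 253/256; 127/128; 1 } so 505/512
g(BRBBBBBBRRR) = { 0; 1/2; 3/4; 7/8; 15/16; 31/32; 63/64 | 505/512; 253/256; 127/128; 1 } so 1009/1024
g(BRBBBBBBRRRR) = { 0; 1/2; 3/4; 7/8; 15/16; 31/32; 63/64 | 1009/1024; 505/512; 253/256; 127/128; 1 } so 2017/2048
g(BRBBBBBBRRRRB) = { 0; 1/2; 3/4; 7/8; 15/16; 31/32; 63/64; 2017/2048 | 1009/1024; 505/512; 253/256; 127/128; 1 } so 4035/4096
g(BRBBBBBBRRRRBB) = { 0; 1/2; 3/4; 7/8; 15/16; 31/32; 63/64; 2017/2048; 4035/4096 | 1009/1024; 505/512; 253/256; 127/128; 1 } so 8071/8192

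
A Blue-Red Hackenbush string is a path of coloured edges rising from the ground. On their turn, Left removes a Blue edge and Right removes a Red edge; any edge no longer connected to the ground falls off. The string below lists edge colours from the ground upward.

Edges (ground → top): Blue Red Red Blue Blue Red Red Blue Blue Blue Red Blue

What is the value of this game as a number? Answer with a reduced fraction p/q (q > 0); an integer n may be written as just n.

val(B) = { 0 | ∅ } => 1
val(BR) = { 0 | 1 } => 1/2
val(BRR) = { 0 | 1/2; 1 } => 1/4
val(BRRB) = { 0; 1/4 | 1/2; 1 } => 3/8
val(BRRBB) = { 0; 1/4; 3/8 | 1/2; 1 } => 7/16
val(BRRBBR) = { 0; 1/4; 3/8 | 7/16; 1/2; 1 } => 13/32
val(BRRBBRR) = { 0; 1/4; 3/8 | 13/32; 7/16; 1/2; 1 } => 25/64
val(BRRBBRRB) = { 0; 1/4; 3/8; 25/64 | 13/32; 7/16; 1/2; 1 } => 51/128
val(BRRBBRRBB) = { 0; 1/4; 3/8; 25/64; 51/128 | 13/32; 7/16; 1/2; 1 } => 103/256
val(BRRBBRRBBB) = { 0; 1/4; 3/8; 25/64; 51/128; 103/256 | 13/32; 7/16; 1/2; 1 } => 207/512
val(BRRBBRRBBBR) = { 0; 1/4; 3/8; 25/64; 51/128; 103/256 | 207/512; 13/32; 7/16; 1/2; 1 } => 413/1024
val(BRRBBRRBBBRB) = { 0; 1/4; 3/8; 25/64; 51/128; 103/256; 413/1024 | 207/512; 13/32; 7/16; 1/2; 1 } => 827/2048

827/2048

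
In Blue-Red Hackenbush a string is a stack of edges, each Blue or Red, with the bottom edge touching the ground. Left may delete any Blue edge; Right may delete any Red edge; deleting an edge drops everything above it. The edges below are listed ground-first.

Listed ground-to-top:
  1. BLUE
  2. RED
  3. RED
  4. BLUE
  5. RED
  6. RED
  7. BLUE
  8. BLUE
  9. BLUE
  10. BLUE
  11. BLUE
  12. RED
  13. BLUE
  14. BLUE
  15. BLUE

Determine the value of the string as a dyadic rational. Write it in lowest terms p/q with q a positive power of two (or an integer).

5103/16384

Recurse on prefixes of the 15-edge string BLUE RED RED BLUE RED RED BLUE BLUE BLUE BLUE BLUE RED BLUE BLUE BLUE:
step 1: add BLUE to get B; options L={ 0 } R={ ∅ } -> 1
step 2: add RED to get BR; options L={ 0 } R={ 1 } -> 1/2
step 3: add RED to get BRR; options L={ 0 } R={ 1/2; 1 } -> 1/4
step 4: add BLUE to get BRRB; options L={ 0; 1/4 } R={ 1/2; 1 } -> 3/8
step 5: add RED to get BRRBR; options L={ 0; 1/4 } R={ 3/8; 1/2; 1 } -> 5/16
step 6: add RED to get BRRBRR; options L={ 0; 1/4 } R={ 5/16; 3/8; 1/2; 1 } -> 9/32
step 7: add BLUE to get BRRBRRB; options L={ 0; 1/4; 9/32 } R={ 5/16; 3/8; 1/2; 1 } -> 19/64
step 8: add BLUE to get BRRBRRBB; options L={ 0; 1/4; 9/32; 19/64 } R={ 5/16; 3/8; 1/2; 1 } -> 39/128
step 9: add BLUE to get BRRBRRBBB; options L={ 0; 1/4; 9/32; 19/64; 39/128 } R={ 5/16; 3/8; 1/2; 1 } -> 79/256
step 10: add BLUE to get BRRBRRBBBB; options L={ 0; 1/4; 9/32; 19/64; 39/128; 79/256 } R={ 5/16; 3/8; 1/2; 1 } -> 159/512
step 11: add BLUE to get BRRBRRBBBBB; options L={ 0; 1/4; 9/32; 19/64; 39/128; 79/256; 159/512 } R={ 5/16; 3/8; 1/2; 1 } -> 319/1024
step 12: add RED to get BRRBRRBBBBBR; options L={ 0; 1/4; 9/32; 19/64; 39/128; 79/256; 159/512 } R={ 319/1024; 5/16; 3/8; 1/2; 1 } -> 637/2048
step 13: add BLUE to get BRRBRRBBBBBRB; options L={ 0; 1/4; 9/32; 19/64; 39/128; 79/256; 159/512; 637/2048 } R={ 319/1024; 5/16; 3/8; 1/2; 1 } -> 1275/4096
step 14: add BLUE to get BRRBRRBBBBBRBB; options L={ 0; 1/4; 9/32; 19/64; 39/128; 79/256; 159/512; 637/2048; 1275/4096 } R={ 319/1024; 5/16; 3/8; 1/2; 1 } -> 2551/8192
step 15: add BLUE to get BRRBRRBBBBBRBBB; options L={ 0; 1/4; 9/32; 19/64; 39/128; 79/256; 159/512; 637/2048; 1275/4096; 2551/8192 } R={ 319/1024; 5/16; 3/8; 1/2; 1 } -> 5103/16384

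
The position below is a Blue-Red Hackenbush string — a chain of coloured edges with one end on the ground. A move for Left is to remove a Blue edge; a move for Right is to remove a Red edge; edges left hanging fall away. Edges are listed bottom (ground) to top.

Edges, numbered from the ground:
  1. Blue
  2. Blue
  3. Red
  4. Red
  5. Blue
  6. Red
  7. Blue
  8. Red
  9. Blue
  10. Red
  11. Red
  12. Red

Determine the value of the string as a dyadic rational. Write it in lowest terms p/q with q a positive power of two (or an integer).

1361/1024

1 of 12 · B · max L 0 · min R +∞ = 1
2 of 12 · BB · max L 1 · min R +∞ = 2
3 of 12 · BBR · max L 1 · min R 2 = 3/2
4 of 12 · BBRR · max L 1 · min R 3/2 = 5/4
5 of 12 · BBRRB · max L 5/4 · min R 3/2 = 11/8
6 of 12 · BBRRBR · max L 5/4 · min R 11/8 = 21/16
7 of 12 · BBRRBRB · max L 21/16 · min R 11/8 = 43/32
8 of 12 · BBRRBRBR · max L 21/16 · min R 43/32 = 85/64
9 of 12 · BBRRBRBRB · max L 85/64 · min R 43/32 = 171/128
10 of 12 · BBRRBRBRBR · max L 85/64 · min R 171/128 = 341/256
11 of 12 · BBRRBRBRBRR · max L 85/64 · min R 341/256 = 681/512
12 of 12 · BBRRBRBRBRRR · max L 85/64 · min R 681/512 = 1361/1024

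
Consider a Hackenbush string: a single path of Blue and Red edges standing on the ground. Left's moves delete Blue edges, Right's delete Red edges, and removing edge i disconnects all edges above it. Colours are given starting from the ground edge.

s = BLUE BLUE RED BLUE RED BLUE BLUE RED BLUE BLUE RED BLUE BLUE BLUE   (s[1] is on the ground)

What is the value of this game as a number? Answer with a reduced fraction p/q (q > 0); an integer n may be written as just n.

g(B) = { 0 | · } gives 1
g(BB) = { 0,1 | · } gives 2
g(BBR) = { 0,1 | 2 } gives 3/2
g(BBRB) = { 0,1,3/2 | 2 } gives 7/4
g(BBRBR) = { 0,1,3/2 | 7/4,2 } gives 13/8
g(BBRBRB) = { 0,1,3/2,13/8 | 7/4,2 } gives 27/16
g(BBRBRBB) = { 0,1,3/2,13/8,27/16 | 7/4,2 } gives 55/32
g(BBRBRBBR) = { 0,1,3/2,13/8,27/16 | 55/32,7/4,2 } gives 109/64
g(BBRBRBBRB) = { 0,1,3/2,13/8,27/16,109/64 | 55/32,7/4,2 } gives 219/128
g(BBRBRBBRBB) = { 0,1,3/2,13/8,27/16,109/64,219/128 | 55/32,7/4,2 } gives 439/256
g(BBRBRBBRBBR) = { 0,1,3/2,13/8,27/16,109/64,219/128 | 439/256,55/32,7/4,2 } gives 877/512
g(BBRBRBBRBBRB) = { 0,1,3/2,13/8,27/16,109/64,219/128,877/512 | 439/256,55/32,7/4,2 } gives 1755/1024
g(BBRBRBBRBBRBB) = { 0,1,3/2,13/8,27/16,109/64,219/128,877/512,1755/1024 | 439/256,55/32,7/4,2 } gives 3511/2048
g(BBRBRBBRBBRBBB) = { 0,1,3/2,13/8,27/16,109/64,219/128,877/512,1755/1024,3511/2048 | 439/256,55/32,7/4,2 } gives 7023/4096

7023/4096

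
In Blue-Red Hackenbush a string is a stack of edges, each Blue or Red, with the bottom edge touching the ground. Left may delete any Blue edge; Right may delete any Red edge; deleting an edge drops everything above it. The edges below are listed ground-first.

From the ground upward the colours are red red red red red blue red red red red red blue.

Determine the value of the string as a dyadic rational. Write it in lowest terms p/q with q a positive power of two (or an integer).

-637/128

Prefix values for red red red red red blue red red red red red blue via {L|R} + simplicity:
g_1 [r]  L=[—]  R=[0]  ⇒ -1
g_2 [rr]  L=[—]  R=[-1, 0]  ⇒ -2
g_3 [rrr]  L=[—]  R=[-2, -1, 0]  ⇒ -3
g_4 [rrrr]  L=[—]  R=[-3, -2, -1, 0]  ⇒ -4
g_5 [rrrrr]  L=[—]  R=[-4, -3, -2, -1, 0]  ⇒ -5
g_6 [rrrrrb]  L=[-5]  R=[-4, -3, -2, -1, 0]  ⇒ -9/2
g_7 [rrrrrbr]  L=[-5]  R=[-9/2, -4, -3, -2, -1, 0]  ⇒ -19/4
g_8 [rrrrrbrr]  L=[-5]  R=[-19/4, -9/2, -4, -3, -2, -1, 0]  ⇒ -39/8
g_9 [rrrrrbrrr]  L=[-5]  R=[-39/8, -19/4, -9/2, -4, -3, -2, -1, 0]  ⇒ -79/16
g_10 [rrrrrbrrrr]  L=[-5]  R=[-79/16, -39/8, -19/4, -9/2, -4, -3, -2, -1, 0]  ⇒ -159/32
g_11 [rrrrrbrrrrr]  L=[-5]  R=[-159/32, -79/16, -39/8, -19/4, -9/2, -4, -3, -2, -1, 0]  ⇒ -319/64
g_12 [rrrrrbrrrrrb]  L=[-5, -319/64]  R=[-159/32, -79/16, -39/8, -19/4, -9/2, -4, -3, -2, -1, 0]  ⇒ -637/128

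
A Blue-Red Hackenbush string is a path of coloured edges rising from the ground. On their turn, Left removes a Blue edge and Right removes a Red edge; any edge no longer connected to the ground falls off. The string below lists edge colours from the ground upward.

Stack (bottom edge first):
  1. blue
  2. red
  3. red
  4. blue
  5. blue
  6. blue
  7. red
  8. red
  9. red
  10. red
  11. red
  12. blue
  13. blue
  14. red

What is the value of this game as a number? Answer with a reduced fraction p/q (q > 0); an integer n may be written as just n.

3597/8192

Recurse on prefixes of the 14-edge string blue red red blue blue blue red red red red red blue blue red:
b: Left { 0 }, Right { none } — simplest 1
br: Left { 0 }, Right { 1 } — simplest 1/2
brr: Left { 0 }, Right { 1/2; 1 } — simplest 1/4
brrb: Left { 0; 1/4 }, Right { 1/2; 1 } — simplest 3/8
brrbb: Left { 0; 1/4; 3/8 }, Right { 1/2; 1 } — simplest 7/16
brrbbb: Left { 0; 1/4; 3/8; 7/16 }, Right { 1/2; 1 } — simplest 15/32
brrbbbr: Left { 0; 1/4; 3/8; 7/16 }, Right { 15/32; 1/2; 1 } — simplest 29/64
brrbbbrr: Left { 0; 1/4; 3/8; 7/16 }, Right { 29/64; 15/32; 1/2; 1 } — simplest 57/128
brrbbbrrr: Left { 0; 1/4; 3/8; 7/16 }, Right { 57/128; 29/64; 15/32; 1/2; 1 } — simplest 113/256
brrbbbrrrr: Left { 0; 1/4; 3/8; 7/16 }, Right { 113/256; 57/128; 29/64; 15/32; 1/2; 1 } — simplest 225/512
brrbbbrrrrr: Left { 0; 1/4; 3/8; 7/16 }, Right { 225/512; 113/256; 57/128; 29/64; 15/32; 1/2; 1 } — simplest 449/1024
brrbbbrrrrrb: Left { 0; 1/4; 3/8; 7/16; 449/1024 }, Right { 225/512; 113/256; 57/128; 29/64; 15/32; 1/2; 1 } — simplest 899/2048
brrbbbrrrrrbb: Left { 0; 1/4; 3/8; 7/16; 449/1024; 899/2048 }, Right { 225/512; 113/256; 57/128; 29/64; 15/32; 1/2; 1 } — simplest 1799/4096
brrbbbrrrrrbbr: Left { 0; 1/4; 3/8; 7/16; 449/1024; 899/2048 }, Right { 1799/4096; 225/512; 113/256; 57/128; 29/64; 15/32; 1/2; 1 } — simplest 3597/8192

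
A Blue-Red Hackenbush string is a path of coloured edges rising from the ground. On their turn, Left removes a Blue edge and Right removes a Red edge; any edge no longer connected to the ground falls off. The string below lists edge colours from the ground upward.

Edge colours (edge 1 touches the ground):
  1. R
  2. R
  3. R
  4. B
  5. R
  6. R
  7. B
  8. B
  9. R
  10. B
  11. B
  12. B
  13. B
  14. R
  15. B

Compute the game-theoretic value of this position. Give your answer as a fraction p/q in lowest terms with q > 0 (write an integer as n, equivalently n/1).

-11397/4096

Prefix values for R R R B R R B B R B B B B R B via {L|R} + simplicity:
1 of 15 · R · max L −∞ · min R 0 ⇒ -1
2 of 15 · RR · max L −∞ · min R -1 ⇒ -2
3 of 15 · RRR · max L −∞ · min R -2 ⇒ -3
4 of 15 · RRRB · max L -3 · min R -2 ⇒ -5/2
5 of 15 · RRRBR · max L -3 · min R -5/2 ⇒ -11/4
6 of 15 · RRRBRR · max L -3 · min R -11/4 ⇒ -23/8
7 of 15 · RRRBRRB · max L -23/8 · min R -11/4 ⇒ -45/16
8 of 15 · RRRBRRBB · max L -45/16 · min R -11/4 ⇒ -89/32
9 of 15 · RRRBRRBBR · max L -45/16 · min R -89/32 ⇒ -179/64
10 of 15 · RRRBRRBBRB · max L -179/64 · min R -89/32 ⇒ -357/128
11 of 15 · RRRBRRBBRBB · max L -357/128 · min R -89/32 ⇒ -713/256
12 of 15 · RRRBRRBBRBBB · max L -713/256 · min R -89/32 ⇒ -1425/512
13 of 15 · RRRBRRBBRBBBB · max L -1425/512 · min R -89/32 ⇒ -2849/1024
14 of 15 · RRRBRRBBRBBBBR · max L -1425/512 · min R -2849/1024 ⇒ -5699/2048
15 of 15 · RRRBRRBBRBBBBRB · max L -5699/2048 · min R -2849/1024 ⇒ -11397/4096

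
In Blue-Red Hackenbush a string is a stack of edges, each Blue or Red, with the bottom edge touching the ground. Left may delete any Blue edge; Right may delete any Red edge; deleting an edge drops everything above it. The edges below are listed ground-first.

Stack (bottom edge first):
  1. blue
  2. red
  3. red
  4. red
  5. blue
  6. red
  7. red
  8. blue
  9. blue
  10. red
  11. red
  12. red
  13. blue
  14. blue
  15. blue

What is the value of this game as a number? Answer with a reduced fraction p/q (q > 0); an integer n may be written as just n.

2447/16384

1 of 15 · b · max L 0 · min R +∞ ⇒ 1
2 of 15 · br · max L 0 · min R 1 ⇒ 1/2
3 of 15 · brr · max L 0 · min R 1/2 ⇒ 1/4
4 of 15 · brrr · max L 0 · min R 1/4 ⇒ 1/8
5 of 15 · brrrb · max L 1/8 · min R 1/4 ⇒ 3/16
6 of 15 · brrrbr · max L 1/8 · min R 3/16 ⇒ 5/32
7 of 15 · brrrbrr · max L 1/8 · min R 5/32 ⇒ 9/64
8 of 15 · brrrbrrb · max L 9/64 · min R 5/32 ⇒ 19/128
9 of 15 · brrrbrrbb · max L 19/128 · min R 5/32 ⇒ 39/256
10 of 15 · brrrbrrbbr · max L 19/128 · min R 39/256 ⇒ 77/512
11 of 15 · brrrbrrbbrr · max L 19/128 · min R 77/512 ⇒ 153/1024
12 of 15 · brrrbrrbbrrr · max L 19/128 · min R 153/1024 ⇒ 305/2048
13 of 15 · brrrbrrbbrrrb · max L 305/2048 · min R 153/1024 ⇒ 611/4096
14 of 15 · brrrbrrbbrrrbb · max L 611/4096 · min R 153/1024 ⇒ 1223/8192
15 of 15 · brrrbrrbbrrrbbb · max L 1223/8192 · min R 153/1024 ⇒ 2447/16384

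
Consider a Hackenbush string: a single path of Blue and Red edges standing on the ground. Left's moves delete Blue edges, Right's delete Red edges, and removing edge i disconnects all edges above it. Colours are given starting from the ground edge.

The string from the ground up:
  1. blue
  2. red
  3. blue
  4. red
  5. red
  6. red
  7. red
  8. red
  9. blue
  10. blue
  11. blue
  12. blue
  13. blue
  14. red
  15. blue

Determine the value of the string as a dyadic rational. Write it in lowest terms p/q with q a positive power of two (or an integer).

Recurse on prefixes of the 15-edge string blue red blue red red red red red blue blue blue blue blue red blue:
edge 1 of 15 (blue): { 0 | (no moves) } — 1
edge 2 of 15 (red): { 0 | 1 } — 1/2
edge 3 of 15 (blue): { 0,1/2 | 1 } — 3/4
edge 4 of 15 (red): { 0,1/2 | 3/4,1 } — 5/8
edge 5 of 15 (red): { 0,1/2 | 5/8,3/4,1 } — 9/16
edge 6 of 15 (red): { 0,1/2 | 9/16,5/8,3/4,1 } — 17/32
edge 7 of 15 (red): { 0,1/2 | 17/32,9/16,5/8,3/4,1 } — 33/64
edge 8 of 15 (red): { 0,1/2 | 33/64,17/32,9/16,5/8,3/4,1 } — 65/128
edge 9 of 15 (blue): { 0,1/2,65/128 | 33/64,17/32,9/16,5/8,3/4,1 } — 131/256
edge 10 of 15 (blue): { 0,1/2,65/128,131/256 | 33/64,17/32,9/16,5/8,3/4,1 } — 263/512
edge 11 of 15 (blue): { 0,1/2,65/128,131/256,263/512 | 33/64,17/32,9/16,5/8,3/4,1 } — 527/1024
edge 12 of 15 (blue): { 0,1/2,65/128,131/256,263/512,527/1024 | 33/64,17/32,9/16,5/8,3/4,1 } — 1055/2048
edge 13 of 15 (blue): { 0,1/2,65/128,131/256,263/512,527/1024,1055/2048 | 33/64,17/32,9/16,5/8,3/4,1 } — 2111/4096
edge 14 of 15 (red): { 0,1/2,65/128,131/256,263/512,527/1024,1055/2048 | 2111/4096,33/64,17/32,9/16,5/8,3/4,1 } — 4221/8192
edge 15 of 15 (blue): { 0,1/2,65/128,131/256,263/512,527/1024,1055/2048,4221/8192 | 2111/4096,33/64,17/32,9/16,5/8,3/4,1 } — 8443/16384

8443/16384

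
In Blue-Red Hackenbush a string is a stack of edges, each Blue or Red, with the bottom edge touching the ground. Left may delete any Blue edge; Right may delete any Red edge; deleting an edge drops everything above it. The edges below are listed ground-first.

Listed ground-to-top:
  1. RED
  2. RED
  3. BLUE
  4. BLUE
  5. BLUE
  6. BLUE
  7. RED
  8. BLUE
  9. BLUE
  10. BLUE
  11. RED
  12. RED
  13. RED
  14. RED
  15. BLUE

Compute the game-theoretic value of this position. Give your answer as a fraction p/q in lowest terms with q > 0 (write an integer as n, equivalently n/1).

-8765/8192

Build g(s[:k]) for k = 1..15, string s = RED RED BLUE BLUE BLUE BLUE RED BLUE BLUE BLUE RED RED RED RED BLUE.
edge 1 of 15 (RED): { — | 0 } so -1
edge 2 of 15 (RED): { — | -1,0 } so -2
edge 3 of 15 (BLUE): { -2 | -1,0 } so -3/2
edge 4 of 15 (BLUE): { -2,-3/2 | -1,0 } so -5/4
edge 5 of 15 (BLUE): { -2,-3/2,-5/4 | -1,0 } so -9/8
edge 6 of 15 (BLUE): { -2,-3/2,-5/4,-9/8 | -1,0 } so -17/16
edge 7 of 15 (RED): { -2,-3/2,-5/4,-9/8 | -17/16,-1,0 } so -35/32
edge 8 of 15 (BLUE): { -2,-3/2,-5/4,-9/8,-35/32 | -17/16,-1,0 } so -69/64
edge 9 of 15 (BLUE): { -2,-3/2,-5/4,-9/8,-35/32,-69/64 | -17/16,-1,0 } so -137/128
edge 10 of 15 (BLUE): { -2,-3/2,-5/4,-9/8,-35/32,-69/64,-137/128 | -17/16,-1,0 } so -273/256
edge 11 of 15 (RED): { -2,-3/2,-5/4,-9/8,-35/32,-69/64,-137/128 | -273/256,-17/16,-1,0 } so -547/512
edge 12 of 15 (RED): { -2,-3/2,-5/4,-9/8,-35/32,-69/64,-137/128 | -547/512,-273/256,-17/16,-1,0 } so -1095/1024
edge 13 of 15 (RED): { -2,-3/2,-5/4,-9/8,-35/32,-69/64,-137/128 | -1095/1024,-547/512,-273/256,-17/16,-1,0 } so -2191/2048
edge 14 of 15 (RED): { -2,-3/2,-5/4,-9/8,-35/32,-69/64,-137/128 | -2191/2048,-1095/1024,-547/512,-273/256,-17/16,-1,0 } so -4383/4096
edge 15 of 15 (BLUE): { -2,-3/2,-5/4,-9/8,-35/32,-69/64,-137/128,-4383/4096 | -2191/2048,-1095/1024,-547/512,-273/256,-17/16,-1,0 } so -8765/8192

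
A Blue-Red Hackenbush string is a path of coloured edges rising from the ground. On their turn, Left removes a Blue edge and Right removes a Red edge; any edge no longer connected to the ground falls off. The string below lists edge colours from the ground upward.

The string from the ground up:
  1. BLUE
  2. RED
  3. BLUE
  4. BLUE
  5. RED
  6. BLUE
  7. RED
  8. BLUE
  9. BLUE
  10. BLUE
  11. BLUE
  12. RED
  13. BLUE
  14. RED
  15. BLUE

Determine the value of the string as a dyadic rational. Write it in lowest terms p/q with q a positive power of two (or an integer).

B: Left { 0 }, Right { · } = simplest 1
BR: Left { 0 }, Right { 1 } = simplest 1/2
BRB: Left { 0 1/2 }, Right { 1 } = simplest 3/4
BRBB: Left { 0 1/2 3/4 }, Right { 1 } = simplest 7/8
BRBBR: Left { 0 1/2 3/4 }, Right { 7/8 1 } = simplest 13/16
BRBBRB: Left { 0 1/2 3/4 13/16 }, Right { 7/8 1 } = simplest 27/32
BRBBRBR: Left { 0 1/2 3/4 13/16 }, Right { 27/32 7/8 1 } = simplest 53/64
BRBBRBRB: Left { 0 1/2 3/4 13/16 53/64 }, Right { 27/32 7/8 1 } = simplest 107/128
BRBBRBRBB: Left { 0 1/2 3/4 13/16 53/64 107/128 }, Right { 27/32 7/8 1 } = simplest 215/256
BRBBRBRBBB: Left { 0 1/2 3/4 13/16 53/64 107/128 215/256 }, Right { 27/32 7/8 1 } = simplest 431/512
BRBBRBRBBBB: Left { 0 1/2 3/4 13/16 53/64 107/128 215/256 431/512 }, Right { 27/32 7/8 1 } = simplest 863/1024
BRBBRBRBBBBR: Left { 0 1/2 3/4 13/16 53/64 107/128 215/256 431/512 }, Right { 863/1024 27/32 7/8 1 } = simplest 1725/2048
BRBBRBRBBBBRB: Left { 0 1/2 3/4 13/16 53/64 107/128 215/256 431/512 1725/2048 }, Right { 863/1024 27/32 7/8 1 } = simplest 3451/4096
BRBBRBRBBBBRBR: Left { 0 1/2 3/4 13/16 53/64 107/128 215/256 431/512 1725/2048 }, Right { 3451/4096 863/1024 27/32 7/8 1 } = simplest 6901/8192
BRBBRBRBBBBRBRB: Left { 0 1/2 3/4 13/16 53/64 107/128 215/256 431/512 1725/2048 6901/8192 }, Right { 3451/4096 863/1024 27/32 7/8 1 } = simplest 13803/16384

13803/16384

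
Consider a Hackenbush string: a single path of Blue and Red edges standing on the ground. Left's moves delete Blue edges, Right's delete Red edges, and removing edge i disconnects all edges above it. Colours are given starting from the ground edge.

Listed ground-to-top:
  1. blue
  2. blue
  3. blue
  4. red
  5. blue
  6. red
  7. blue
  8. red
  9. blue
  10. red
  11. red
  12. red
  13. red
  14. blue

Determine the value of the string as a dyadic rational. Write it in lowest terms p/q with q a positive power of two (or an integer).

5443/2048

1 of 14 · b · max L 0 · min R +∞ — 1
2 of 14 · bb · max L 1 · min R +∞ — 2
3 of 14 · bbb · max L 2 · min R +∞ — 3
4 of 14 · bbbr · max L 2 · min R 3 — 5/2
5 of 14 · bbbrb · max L 5/2 · min R 3 — 11/4
6 of 14 · bbbrbr · max L 5/2 · min R 11/4 — 21/8
7 of 14 · bbbrbrb · max L 21/8 · min R 11/4 — 43/16
8 of 14 · bbbrbrbr · max L 21/8 · min R 43/16 — 85/32
9 of 14 · bbbrbrbrb · max L 85/32 · min R 43/16 — 171/64
10 of 14 · bbbrbrbrbr · max L 85/32 · min R 171/64 — 341/128
11 of 14 · bbbrbrbrbrr · max L 85/32 · min R 341/128 — 681/256
12 of 14 · bbbrbrbrbrrr · max L 85/32 · min R 681/256 — 1361/512
13 of 14 · bbbrbrbrbrrrr · max L 85/32 · min R 1361/512 — 2721/1024
14 of 14 · bbbrbrbrbrrrrb · max L 2721/1024 · min R 1361/512 — 5443/2048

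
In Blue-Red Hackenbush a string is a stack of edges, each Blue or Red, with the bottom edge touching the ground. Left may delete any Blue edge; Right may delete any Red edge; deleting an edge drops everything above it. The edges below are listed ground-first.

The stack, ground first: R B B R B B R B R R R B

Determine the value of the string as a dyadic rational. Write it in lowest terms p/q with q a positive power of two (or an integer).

g(R) = { · | 0 } = -1
g(RB) = { -1 | 0 } = -1/2
g(RBB) = { -1,-1/2 | 0 } = -1/4
g(RBBR) = { -1,-1/2 | -1/4,0 } = -3/8
g(RBBRB) = { -1,-1/2,-3/8 | -1/4,0 } = -5/16
g(RBBRBB) = { -1,-1/2,-3/8,-5/16 | -1/4,0 } = -9/32
g(RBBRBBR) = { -1,-1/2,-3/8,-5/16 | -9/32,-1/4,0 } = -19/64
g(RBBRBBRB) = { -1,-1/2,-3/8,-5/16,-19/64 | -9/32,-1/4,0 } = -37/128
g(RBBRBBRBR) = { -1,-1/2,-3/8,-5/16,-19/64 | -37/128,-9/32,-1/4,0 } = -75/256
g(RBBRBBRBRR) = { -1,-1/2,-3/8,-5/16,-19/64 | -75/256,-37/128,-9/32,-1/4,0 } = -151/512
g(RBBRBBRBRRR) = { -1,-1/2,-3/8,-5/16,-19/64 | -151/512,-75/256,-37/128,-9/32,-1/4,0 } = -303/1024
g(RBBRBBRBRRRB) = { -1,-1/2,-3/8,-5/16,-19/64,-303/1024 | -151/512,-75/256,-37/128,-9/32,-1/4,0 } = -605/2048

-605/2048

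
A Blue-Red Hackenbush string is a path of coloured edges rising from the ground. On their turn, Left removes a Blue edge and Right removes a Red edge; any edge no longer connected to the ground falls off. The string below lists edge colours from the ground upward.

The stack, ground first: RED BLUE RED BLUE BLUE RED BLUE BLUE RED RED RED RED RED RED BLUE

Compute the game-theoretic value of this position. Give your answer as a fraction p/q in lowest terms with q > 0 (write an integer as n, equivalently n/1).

Build G(s[:k]) for k = 1..15, string s = RED BLUE RED BLUE BLUE RED BLUE BLUE RED RED RED RED RED RED BLUE.
G_1 [R]  L=[none]  R=[0]  so -1
G_2 [RB]  L=[-1]  R=[0]  so -1/2
G_3 [RBR]  L=[-1]  R=[-1/2, 0]  so -3/4
G_4 [RBRB]  L=[-1, -3/4]  R=[-1/2, 0]  so -5/8
G_5 [RBRBB]  L=[-1, -3/4, -5/8]  R=[-1/2, 0]  so -9/16
G_6 [RBRBBR]  L=[-1, -3/4, -5/8]  R=[-9/16, -1/2, 0]  so -19/32
G_7 [RBRBBRB]  L=[-1, -3/4, -5/8, -19/32]  R=[-9/16, -1/2, 0]  so -37/64
G_8 [RBRBBRBB]  L=[-1, -3/4, -5/8, -19/32, -37/64]  R=[-9/16, -1/2, 0]  so -73/128
G_9 [RBRBBRBBR]  L=[-1, -3/4, -5/8, -19/32, -37/64]  R=[-73/128, -9/16, -1/2, 0]  so -147/256
G_10 [RBRBBRBBRR]  L=[-1, -3/4, -5/8, -19/32, -37/64]  R=[-147/256, -73/128, -9/16, -1/2, 0]  so -295/512
G_11 [RBRBBRBBRRR]  L=[-1, -3/4, -5/8, -19/32, -37/64]  R=[-295/512, -147/256, -73/128, -9/16, -1/2, 0]  so -591/1024
G_12 [RBRBBRBBRRRR]  L=[-1, -3/4, -5/8, -19/32, -37/64]  R=[-591/1024, -295/512, -147/256, -73/128, -9/16, -1/2, 0]  so -1183/2048
G_13 [RBRBBRBBRRRRR]  L=[-1, -3/4, -5/8, -19/32, -37/64]  R=[-1183/2048, -591/1024, -295/512, -147/256, -73/128, -9/16, -1/2, 0]  so -2367/4096
G_14 [RBRBBRBBRRRRRR]  L=[-1, -3/4, -5/8, -19/32, -37/64]  R=[-2367/4096, -1183/2048, -591/1024, -295/512, -147/256, -73/128, -9/16, -1/2, 0]  so -4735/8192
G_15 [RBRBBRBBRRRRRRB]  L=[-1, -3/4, -5/8, -19/32, -37/64, -4735/8192]  R=[-2367/4096, -1183/2048, -591/1024, -295/512, -147/256, -73/128, -9/16, -1/2, 0]  so -9469/16384

-9469/16384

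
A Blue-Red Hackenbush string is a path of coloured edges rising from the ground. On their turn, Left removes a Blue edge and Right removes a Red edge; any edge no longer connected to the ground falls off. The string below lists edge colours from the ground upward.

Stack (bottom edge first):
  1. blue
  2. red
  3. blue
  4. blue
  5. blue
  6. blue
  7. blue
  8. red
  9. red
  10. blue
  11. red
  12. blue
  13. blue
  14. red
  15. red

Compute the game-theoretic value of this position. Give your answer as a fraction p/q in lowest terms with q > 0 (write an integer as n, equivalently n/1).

15961/16384

Prefix values for blue red blue blue blue blue blue red red blue red blue blue red red via {L|R} + simplicity:
edge 1 of 15 (blue): { 0 | ∅ } ⇒ 1
edge 2 of 15 (red): { 0 | 1 } ⇒ 1/2
edge 3 of 15 (blue): { 0; 1/2 | 1 } ⇒ 3/4
edge 4 of 15 (blue): { 0; 1/2; 3/4 | 1 } ⇒ 7/8
edge 5 of 15 (blue): { 0; 1/2; 3/4; 7/8 | 1 } ⇒ 15/16
edge 6 of 15 (blue): { 0; 1/2; 3/4; 7/8; 15/16 | 1 } ⇒ 31/32
edge 7 of 15 (blue): { 0; 1/2; 3/4; 7/8; 15/16; 31/32 | 1 } ⇒ 63/64
edge 8 of 15 (red): { 0; 1/2; 3/4; 7/8; 15/16; 31/32 | 63/64; 1 } ⇒ 125/128
edge 9 of 15 (red): { 0; 1/2; 3/4; 7/8; 15/16; 31/32 | 125/128; 63/64; 1 } ⇒ 249/256
edge 10 of 15 (blue): { 0; 1/2; 3/4; 7/8; 15/16; 31/32; 249/256 | 125/128; 63/64; 1 } ⇒ 499/512
edge 11 of 15 (red): { 0; 1/2; 3/4; 7/8; 15/16; 31/32; 249/256 | 499/512; 125/128; 63/64; 1 } ⇒ 997/1024
edge 12 of 15 (blue): { 0; 1/2; 3/4; 7/8; 15/16; 31/32; 249/256; 997/1024 | 499/512; 125/128; 63/64; 1 } ⇒ 1995/2048
edge 13 of 15 (blue): { 0; 1/2; 3/4; 7/8; 15/16; 31/32; 249/256; 997/1024; 1995/2048 | 499/512; 125/128; 63/64; 1 } ⇒ 3991/4096
edge 14 of 15 (red): { 0; 1/2; 3/4; 7/8; 15/16; 31/32; 249/256; 997/1024; 1995/2048 | 3991/4096; 499/512; 125/128; 63/64; 1 } ⇒ 7981/8192
edge 15 of 15 (red): { 0; 1/2; 3/4; 7/8; 15/16; 31/32; 249/256; 997/1024; 1995/2048 | 7981/8192; 3991/4096; 499/512; 125/128; 63/64; 1 } ⇒ 15961/16384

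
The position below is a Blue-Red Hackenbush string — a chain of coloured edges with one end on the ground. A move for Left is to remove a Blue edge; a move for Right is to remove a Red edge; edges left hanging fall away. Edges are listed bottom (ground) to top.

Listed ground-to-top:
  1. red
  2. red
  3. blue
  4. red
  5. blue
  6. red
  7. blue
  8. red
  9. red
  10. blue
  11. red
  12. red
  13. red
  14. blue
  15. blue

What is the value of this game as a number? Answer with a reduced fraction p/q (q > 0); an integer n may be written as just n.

Prefix values for red red blue red blue red blue red red blue red red red blue blue via {L|R} + simplicity:
val(r) = { none | 0 } => -1
val(rr) = { none | -1; 0 } => -2
val(rrb) = { -2 | -1; 0 } => -3/2
val(rrbr) = { -2 | -3/2; -1; 0 } => -7/4
val(rrbrb) = { -2; -7/4 | -3/2; -1; 0 } => -13/8
val(rrbrbr) = { -2; -7/4 | -13/8; -3/2; -1; 0 } => -27/16
val(rrbrbrb) = { -2; -7/4; -27/16 | -13/8; -3/2; -1; 0 } => -53/32
val(rrbrbrbr) = { -2; -7/4; -27/16 | -53/32; -13/8; -3/2; -1; 0 } => -107/64
val(rrbrbrbrr) = { -2; -7/4; -27/16 | -107/64; -53/32; -13/8; -3/2; -1; 0 } => -215/128
val(rrbrbrbrrb) = { -2; -7/4; -27/16; -215/128 | -107/64; -53/32; -13/8; -3/2; -1; 0 } => -429/256
val(rrbrbrbrrbr) = { -2; -7/4; -27/16; -215/128 | -429/256; -107/64; -53/32; -13/8; -3/2; -1; 0 } => -859/512
val(rrbrbrbrrbrr) = { -2; -7/4; -27/16; -215/128 | -859/512; -429/256; -107/64; -53/32; -13/8; -3/2; -1; 0 } => -1719/1024
val(rrbrbrbrrbrrr) = { -2; -7/4; -27/16; -215/128 | -1719/1024; -859/512; -429/256; -107/64; -53/32; -13/8; -3/2; -1; 0 } => -3439/2048
val(rrbrbrbrrbrrrb) = { -2; -7/4; -27/16; -215/128; -3439/2048 | -1719/1024; -859/512; -429/256; -107/64; -53/32; -13/8; -3/2; -1; 0 } => -6877/4096
val(rrbrbrbrrbrrrbb) = { -2; -7/4; -27/16; -215/128; -3439/2048; -6877/4096 | -1719/1024; -859/512; -429/256; -107/64; -53/32; -13/8; -3/2; -1; 0 } => -13753/8192

-13753/8192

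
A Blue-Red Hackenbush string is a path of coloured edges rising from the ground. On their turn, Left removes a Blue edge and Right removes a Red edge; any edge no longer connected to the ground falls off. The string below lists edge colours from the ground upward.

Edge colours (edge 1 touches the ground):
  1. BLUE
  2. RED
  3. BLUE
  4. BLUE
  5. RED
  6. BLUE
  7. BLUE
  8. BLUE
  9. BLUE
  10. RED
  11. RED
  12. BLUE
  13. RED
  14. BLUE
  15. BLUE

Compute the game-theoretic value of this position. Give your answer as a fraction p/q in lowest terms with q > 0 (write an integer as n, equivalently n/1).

14231/16384

Prefix values for BLUE RED BLUE BLUE RED BLUE BLUE BLUE BLUE RED RED BLUE RED BLUE BLUE via {L|R} + simplicity:
step 1: add BLUE to get B; options L={ 0 } R={ — } → 1
step 2: add RED to get BR; options L={ 0 } R={ 1 } → 1/2
step 3: add BLUE to get BRB; options L={ 0,1/2 } R={ 1 } → 3/4
step 4: add BLUE to get BRBB; options L={ 0,1/2,3/4 } R={ 1 } → 7/8
step 5: add RED to get BRBBR; options L={ 0,1/2,3/4 } R={ 7/8,1 } → 13/16
step 6: add BLUE to get BRBBRB; options L={ 0,1/2,3/4,13/16 } R={ 7/8,1 } → 27/32
step 7: add BLUE to get BRBBRBB; options L={ 0,1/2,3/4,13/16,27/32 } R={ 7/8,1 } → 55/64
step 8: add BLUE to get BRBBRBBB; options L={ 0,1/2,3/4,13/16,27/32,55/64 } R={ 7/8,1 } → 111/128
step 9: add BLUE to get BRBBRBBBB; options L={ 0,1/2,3/4,13/16,27/32,55/64,111/128 } R={ 7/8,1 } → 223/256
step 10: add RED to get BRBBRBBBBR; options L={ 0,1/2,3/4,13/16,27/32,55/64,111/128 } R={ 223/256,7/8,1 } → 445/512
step 11: add RED to get BRBBRBBBBRR; options L={ 0,1/2,3/4,13/16,27/32,55/64,111/128 } R={ 445/512,223/256,7/8,1 } → 889/1024
step 12: add BLUE to get BRBBRBBBBRRB; options L={ 0,1/2,3/4,13/16,27/32,55/64,111/128,889/1024 } R={ 445/512,223/256,7/8,1 } → 1779/2048
step 13: add RED to get BRBBRBBBBRRBR; options L={ 0,1/2,3/4,13/16,27/32,55/64,111/128,889/1024 } R={ 1779/2048,445/512,223/256,7/8,1 } → 3557/4096
step 14: add BLUE to get BRBBRBBBBRRBRB; options L={ 0,1/2,3/4,13/16,27/32,55/64,111/128,889/1024,3557/4096 } R={ 1779/2048,445/512,223/256,7/8,1 } → 7115/8192
step 15: add BLUE to get BRBBRBBBBRRBRBB; options L={ 0,1/2,3/4,13/16,27/32,55/64,111/128,889/1024,3557/4096,7115/8192 } R={ 1779/2048,445/512,223/256,7/8,1 } → 14231/16384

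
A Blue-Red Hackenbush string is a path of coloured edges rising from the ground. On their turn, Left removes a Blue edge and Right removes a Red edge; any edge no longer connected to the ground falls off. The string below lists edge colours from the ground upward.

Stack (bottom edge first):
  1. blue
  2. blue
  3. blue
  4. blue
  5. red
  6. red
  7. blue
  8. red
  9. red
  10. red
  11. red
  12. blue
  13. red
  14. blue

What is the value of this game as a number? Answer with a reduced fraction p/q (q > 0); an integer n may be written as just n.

b: Left { 0 }, Right { none } -> simplest 1
bb: Left { 0, 1 }, Right { none } -> simplest 2
bbb: Left { 0, 1, 2 }, Right { none } -> simplest 3
bbbb: Left { 0, 1, 2, 3 }, Right { none } -> simplest 4
bbbbr: Left { 0, 1, 2, 3 }, Right { 4 } -> simplest 7/2
bbbbrr: Left { 0, 1, 2, 3 }, Right { 7/2, 4 } -> simplest 13/4
bbbbrrb: Left { 0, 1, 2, 3, 13/4 }, Right { 7/2, 4 } -> simplest 27/8
bbbbrrbr: Left { 0, 1, 2, 3, 13/4 }, Right { 27/8, 7/2, 4 } -> simplest 53/16
bbbbrrbrr: Left { 0, 1, 2, 3, 13/4 }, Right { 53/16, 27/8, 7/2, 4 } -> simplest 105/32
bbbbrrbrrr: Left { 0, 1, 2, 3, 13/4 }, Right { 105/32, 53/16, 27/8, 7/2, 4 } -> simplest 209/64
bbbbrrbrrrr: Left { 0, 1, 2, 3, 13/4 }, Right { 209/64, 105/32, 53/16, 27/8, 7/2, 4 } -> simplest 417/128
bbbbrrbrrrrb: Left { 0, 1, 2, 3, 13/4, 417/128 }, Right { 209/64, 105/32, 53/16, 27/8, 7/2, 4 } -> simplest 835/256
bbbbrrbrrrrbr: Left { 0, 1, 2, 3, 13/4, 417/128 }, Right { 835/256, 209/64, 105/32, 53/16, 27/8, 7/2, 4 } -> simplest 1669/512
bbbbrrbrrrrbrb: Left { 0, 1, 2, 3, 13/4, 417/128, 1669/512 }, Right { 835/256, 209/64, 105/32, 53/16, 27/8, 7/2, 4 } -> simplest 3339/1024

3339/1024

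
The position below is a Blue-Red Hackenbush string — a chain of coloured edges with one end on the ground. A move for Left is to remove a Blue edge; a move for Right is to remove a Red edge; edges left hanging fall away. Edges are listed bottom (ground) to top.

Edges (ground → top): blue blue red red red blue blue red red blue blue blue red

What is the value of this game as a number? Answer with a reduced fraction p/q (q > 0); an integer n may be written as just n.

g_1 [b]  L=[0]  R=[]  gives 1
g_2 [bb]  L=[0, 1]  R=[]  gives 2
g_3 [bbr]  L=[0, 1]  R=[2]  gives 3/2
g_4 [bbrr]  L=[0, 1]  R=[3/2, 2]  gives 5/4
g_5 [bbrrr]  L=[0, 1]  R=[5/4, 3/2, 2]  gives 9/8
g_6 [bbrrrb]  L=[0, 1, 9/8]  R=[5/4, 3/2, 2]  gives 19/16
g_7 [bbrrrbb]  L=[0, 1, 9/8, 19/16]  R=[5/4, 3/2, 2]  gives 39/32
g_8 [bbrrrbbr]  L=[0, 1, 9/8, 19/16]  R=[39/32, 5/4, 3/2, 2]  gives 77/64
g_9 [bbrrrbbrr]  L=[0, 1, 9/8, 19/16]  R=[77/64, 39/32, 5/4, 3/2, 2]  gives 153/128
g_10 [bbrrrbbrrb]  L=[0, 1, 9/8, 19/16, 153/128]  R=[77/64, 39/32, 5/4, 3/2, 2]  gives 307/256
g_11 [bbrrrbbrrbb]  L=[0, 1, 9/8, 19/16, 153/128, 307/256]  R=[77/64, 39/32, 5/4, 3/2, 2]  gives 615/512
g_12 [bbrrrbbrrbbb]  L=[0, 1, 9/8, 19/16, 153/128, 307/256, 615/512]  R=[77/64, 39/32, 5/4, 3/2, 2]  gives 1231/1024
g_13 [bbrrrbbrrbbbr]  L=[0, 1, 9/8, 19/16, 153/128, 307/256, 615/512]  R=[1231/1024, 77/64, 39/32, 5/4, 3/2, 2]  gives 2461/2048

2461/2048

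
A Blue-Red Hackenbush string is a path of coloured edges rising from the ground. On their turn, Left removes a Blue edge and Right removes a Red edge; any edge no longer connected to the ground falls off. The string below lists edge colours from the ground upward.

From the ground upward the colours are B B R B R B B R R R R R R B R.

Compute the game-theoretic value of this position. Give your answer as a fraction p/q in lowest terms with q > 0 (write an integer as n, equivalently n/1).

Recurse on prefixes of the 15-edge string B B R B R B B R R R R R R B R:
B: Left { 0 }, Right { none } = simplest 1
BB: Left { 0 1 }, Right { none } = simplest 2
BBR: Left { 0 1 }, Right { 2 } = simplest 3/2
BBRB: Left { 0 1 3/2 }, Right { 2 } = simplest 7/4
BBRBR: Left { 0 1 3/2 }, Right { 7/4 2 } = simplest 13/8
BBRBRB: Left { 0 1 3/2 13/8 }, Right { 7/4 2 } = simplest 27/16
BBRBRBB: Left { 0 1 3/2 13/8 27/16 }, Right { 7/4 2 } = simplest 55/32
BBRBRBBR: Left { 0 1 3/2 13/8 27/16 }, Right { 55/32 7/4 2 } = simplest 109/64
BBRBRBBRR: Left { 0 1 3/2 13/8 27/16 }, Right { 109/64 55/32 7/4 2 } = simplest 217/128
BBRBRBBRRR: Left { 0 1 3/2 13/8 27/16 }, Right { 217/128 109/64 55/32 7/4 2 } = simplest 433/256
BBRBRBBRRRR: Left { 0 1 3/2 13/8 27/16 }, Right { 433/256 217/128 109/64 55/32 7/4 2 } = simplest 865/512
BBRBRBBRRRRR: Left { 0 1 3/2 13/8 27/16 }, Right { 865/512 433/256 217/128 109/64 55/32 7/4 2 } = simplest 1729/1024
BBRBRBBRRRRRR: Left { 0 1 3/2 13/8 27/16 }, Right { 1729/1024 865/512 433/256 217/128 109/64 55/32 7/4 2 } = simplest 3457/2048
BBRBRBBRRRRRRB: Left { 0 1 3/2 13/8 27/16 3457/2048 }, Right { 1729/1024 865/512 433/256 217/128 109/64 55/32 7/4 2 } = simplest 6915/4096
BBRBRBBRRRRRRBR: Left { 0 1 3/2 13/8 27/16 3457/2048 }, Right { 6915/4096 1729/1024 865/512 433/256 217/128 109/64 55/32 7/4 2 } = simplest 13829/8192

13829/8192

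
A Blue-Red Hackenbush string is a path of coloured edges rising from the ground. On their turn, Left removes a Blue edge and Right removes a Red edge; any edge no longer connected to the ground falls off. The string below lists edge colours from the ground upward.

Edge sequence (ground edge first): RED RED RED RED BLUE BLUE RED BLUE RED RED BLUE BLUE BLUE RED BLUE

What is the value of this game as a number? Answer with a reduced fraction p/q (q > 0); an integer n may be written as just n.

-6853/2048

Build val(s[:k]) for k = 1..15, string s = RED RED RED RED BLUE BLUE RED BLUE RED RED BLUE BLUE BLUE RED BLUE.
R: Left { · }, Right { 0 } so simplest -1
RR: Left { · }, Right { -1; 0 } so simplest -2
RRR: Left { · }, Right { -2; -1; 0 } so simplest -3
RRRR: Left { · }, Right { -3; -2; -1; 0 } so simplest -4
RRRRB: Left { -4 }, Right { -3; -2; -1; 0 } so simplest -7/2
RRRRBB: Left { -4; -7/2 }, Right { -3; -2; -1; 0 } so simplest -13/4
RRRRBBR: Left { -4; -7/2 }, Right { -13/4; -3; -2; -1; 0 } so simplest -27/8
RRRRBBRB: Left { -4; -7/2; -27/8 }, Right { -13/4; -3; -2; -1; 0 } so simplest -53/16
RRRRBBRBR: Left { -4; -7/2; -27/8 }, Right { -53/16; -13/4; -3; -2; -1; 0 } so simplest -107/32
RRRRBBRBRR: Left { -4; -7/2; -27/8 }, Right { -107/32; -53/16; -13/4; -3; -2; -1; 0 } so simplest -215/64
RRRRBBRBRRB: Left { -4; -7/2; -27/8; -215/64 }, Right { -107/32; -53/16; -13/4; -3; -2; -1; 0 } so simplest -429/128
RRRRBBRBRRBB: Left { -4; -7/2; -27/8; -215/64; -429/128 }, Right { -107/32; -53/16; -13/4; -3; -2; -1; 0 } so simplest -857/256
RRRRBBRBRRBBB: Left { -4; -7/2; -27/8; -215/64; -429/128; -857/256 }, Right { -107/32; -53/16; -13/4; -3; -2; -1; 0 } so simplest -1713/512
RRRRBBRBRRBBBR: Left { -4; -7/2; -27/8; -215/64; -429/128; -857/256 }, Right { -1713/512; -107/32; -53/16; -13/4; -3; -2; -1; 0 } so simplest -3427/1024
RRRRBBRBRRBBBRB: Left { -4; -7/2; -27/8; -215/64; -429/128; -857/256; -3427/1024 }, Right { -1713/512; -107/32; -53/16; -13/4; -3; -2; -1; 0 } so simplest -6853/2048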